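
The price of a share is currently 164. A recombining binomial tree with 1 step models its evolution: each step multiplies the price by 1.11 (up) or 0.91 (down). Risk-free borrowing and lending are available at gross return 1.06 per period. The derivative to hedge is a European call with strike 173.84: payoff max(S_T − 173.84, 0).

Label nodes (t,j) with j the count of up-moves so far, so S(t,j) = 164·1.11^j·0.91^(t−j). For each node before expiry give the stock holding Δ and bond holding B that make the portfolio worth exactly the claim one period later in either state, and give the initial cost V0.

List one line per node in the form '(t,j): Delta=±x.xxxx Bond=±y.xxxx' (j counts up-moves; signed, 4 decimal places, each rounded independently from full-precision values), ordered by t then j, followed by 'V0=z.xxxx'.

Under the risk-neutral measure, an up-move has probability p* = (R−d)/(u−d) = 0.7500 and values discount at R = 1.06.
Payoff layer (t=1): V(1,0)=0.0000, V(1,1)=8.2000
Node (0,0) S=164.0000: V=(p*·8.2000+(1−p*)·0.0000)/1.06=5.8019; Δ=(8.2000−0.0000)/(182.0400−149.2400)=0.2500; B=V−Δ·S=-35.1981
Each (Δ,B) replicates both successor values, so the strategy is self-financing and V0 is arbitrage-free.

(0,0): Delta=0.2500 Bond=-35.1981
V0=5.8019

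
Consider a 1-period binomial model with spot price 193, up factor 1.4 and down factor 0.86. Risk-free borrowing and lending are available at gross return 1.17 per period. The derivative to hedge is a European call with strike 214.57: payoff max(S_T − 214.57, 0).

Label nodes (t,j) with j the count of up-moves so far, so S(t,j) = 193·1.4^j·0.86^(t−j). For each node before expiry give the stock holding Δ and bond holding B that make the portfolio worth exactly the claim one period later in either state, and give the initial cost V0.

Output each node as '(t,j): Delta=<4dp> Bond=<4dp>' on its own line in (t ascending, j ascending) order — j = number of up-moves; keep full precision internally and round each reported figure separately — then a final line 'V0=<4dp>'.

Risk-neutral probability p* = (R−d)/(u−d) = (1.17−0.86)/(1.4−0.86) = 0.5741.
At expiry t=1: V(1,0)=0.0000, V(1,1)=55.6300
(0,0): S=193.0000. Δ = (V_up−V_dn)/(S_up−S_dn) = (55.6300−0.0000)/(270.2000−165.9800) = 0.5338. V = [p*·55.6300 + (1−p*)·0.0000]/1.17 = 27.2955. B = V − Δ·S = -75.7230.
Root portfolio cost Δ·193+B reproduces V0=27.2955.

(0,0): Delta=0.5338 Bond=-75.7230
V0=27.2955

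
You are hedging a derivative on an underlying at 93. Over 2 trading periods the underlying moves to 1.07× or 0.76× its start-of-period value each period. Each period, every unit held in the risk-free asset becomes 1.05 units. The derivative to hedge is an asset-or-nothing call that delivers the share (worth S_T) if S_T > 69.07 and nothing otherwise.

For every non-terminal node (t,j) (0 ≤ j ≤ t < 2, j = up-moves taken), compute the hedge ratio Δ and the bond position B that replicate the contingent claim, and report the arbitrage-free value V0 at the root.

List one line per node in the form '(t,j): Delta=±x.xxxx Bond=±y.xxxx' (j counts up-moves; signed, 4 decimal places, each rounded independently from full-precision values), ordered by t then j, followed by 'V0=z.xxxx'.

Since d<R<u, set p* = (R−d)/(u−d) = 0.9355; price each node as the discounted p*-expectation of its children.
Payoff layer (t=2): V(2,0)=0.0000, V(2,1)=75.6276, V(2,2)=106.4757
(1,0): S=70.6800. Δ = (V_up−V_dn)/(S_up−S_dn) = (75.6276−0.0000)/(75.6276−53.7168) = 3.4516. V = [p*·75.6276 + (1−p*)·0.0000]/1.05 = 67.3794. B = V − Δ·S = -176.5806.
(1,1): S=99.5100. Δ = (V_up−V_dn)/(S_up−S_dn) = (106.4757−75.6276)/(106.4757−75.6276) = 1.0000. V = [p*·106.4757 + (1−p*)·75.6276]/1.05 = 99.5100. B = V − Δ·S = 0.0000.
(0,0): S=93.0000. Δ = (V_up−V_dn)/(S_up−S_dn) = (99.5100−67.3794)/(99.5100−70.6800) = 1.1145. V = [p*·99.5100 + (1−p*)·67.3794]/1.05 = 92.7972. B = V − Δ·S = -10.8498.
Root portfolio cost Δ·93+B reproduces V0=92.7972.

(0,0): Delta=1.1145 Bond=-10.8498
(1,0): Delta=3.4516 Bond=-176.5806
(1,1): Delta=1.0000 Bond=0.0000
V0=92.7972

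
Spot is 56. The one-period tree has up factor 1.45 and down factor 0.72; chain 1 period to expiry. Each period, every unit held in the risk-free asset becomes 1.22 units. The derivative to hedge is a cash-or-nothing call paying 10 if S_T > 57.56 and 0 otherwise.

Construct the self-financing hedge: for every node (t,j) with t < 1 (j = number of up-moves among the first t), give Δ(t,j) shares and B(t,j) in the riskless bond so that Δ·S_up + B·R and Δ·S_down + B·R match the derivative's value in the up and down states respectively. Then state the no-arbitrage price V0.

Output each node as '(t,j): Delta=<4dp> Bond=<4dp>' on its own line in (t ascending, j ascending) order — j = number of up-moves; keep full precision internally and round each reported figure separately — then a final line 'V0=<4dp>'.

Risk-neutral probability p* = (R−d)/(u−d) = (1.22−0.72)/(1.45−0.72) = 0.6849.
At expiry t=1: V(1,0)=0.0000, V(1,1)=10.0000
(0,0): S=56.0000. Δ = (V_up−V_dn)/(S_up−S_dn) = (10.0000−0.0000)/(81.2000−40.3200) = 0.2446. V = [p*·10.0000 + (1−p*)·0.0000]/1.22 = 5.6142. B = V − Δ·S = -8.0844.
The time-0 hedge costs 5.6142, which is the no-arbitrage price.

(0,0): Delta=0.2446 Bond=-8.0844
V0=5.6142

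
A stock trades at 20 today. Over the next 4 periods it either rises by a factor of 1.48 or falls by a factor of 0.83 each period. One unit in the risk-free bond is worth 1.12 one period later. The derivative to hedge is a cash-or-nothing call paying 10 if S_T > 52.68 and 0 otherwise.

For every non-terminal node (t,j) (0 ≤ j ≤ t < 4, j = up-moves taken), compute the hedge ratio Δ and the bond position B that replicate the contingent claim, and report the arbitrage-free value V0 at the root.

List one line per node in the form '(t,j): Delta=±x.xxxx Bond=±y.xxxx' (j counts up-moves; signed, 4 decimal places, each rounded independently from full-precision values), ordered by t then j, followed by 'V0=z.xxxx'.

The replicating-portfolio and risk-neutral prices coincide; use p* = (1.12−0.83)/(1.48−0.83) = 0.4462 for the latter.
Terminal values V(4,·): V(4,0)=0.0000, V(4,1)=0.0000, V(4,2)=0.0000, V(4,3)=10.0000, V(4,4)=10.0000
Node (3,0) S=11.4357: V=(p*·0.0000+(1−p*)·0.0000)/1.12=0.0000; Δ=(0.0000−0.0000)/(16.9249−9.4917)=0.0000; B=V−Δ·S=0.0000
Node (3,1) S=20.3914: V=(p*·0.0000+(1−p*)·0.0000)/1.12=0.0000; Δ=(0.0000−0.0000)/(30.1793−16.9249)=0.0000; B=V−Δ·S=0.0000
Node (3,2) S=36.3606: V=(p*·10.0000+(1−p*)·0.0000)/1.12=3.9835; Δ=(10.0000−0.0000)/(53.8137−30.1793)=0.4231; B=V−Δ·S=-11.4011
Node (3,3) S=64.8358: V=(p*·10.0000+(1−p*)·10.0000)/1.12=8.9286; Δ=(10.0000−10.0000)/(95.9570−53.8137)=0.0000; B=V−Δ·S=8.9286
Node (2,0) S=13.7780: V=(p*·0.0000+(1−p*)·0.0000)/1.12=0.0000; Δ=(0.0000−0.0000)/(20.3914−11.4357)=0.0000; B=V−Δ·S=0.0000
Node (2,1) S=24.5680: V=(p*·3.9835+(1−p*)·0.0000)/1.12=1.5868; Δ=(3.9835−0.0000)/(36.3606−20.3914)=0.2494; B=V−Δ·S=-4.5416
Node (2,2) S=43.8080: V=(p*·8.9286+(1−p*)·3.9835)/1.12=5.5266; Δ=(8.9286−3.9835)/(64.8358−36.3606)=0.1737; B=V−Δ·S=-2.0812
Node (1,0) S=16.6000: V=(p*·1.5868+(1−p*)·0.0000)/1.12=0.6321; Δ=(1.5868−0.0000)/(24.5680−13.7780)=0.1471; B=V−Δ·S=-1.8092
Node (1,1) S=29.6000: V=(p*·5.5266+(1−p*)·1.5868)/1.12=2.9862; Δ=(5.5266−1.5868)/(43.8080−24.5680)=0.2048; B=V−Δ·S=-3.0749
Node (0,0) S=20.0000: V=(p*·2.9862+(1−p*)·0.6321)/1.12=1.5022; Δ=(2.9862−0.6321)/(29.6000−16.6000)=0.1811; B=V−Δ·S=-2.1195
Self-financing check: at every node Δ·S+B equals the discounted successor values.

(0,0): Delta=0.1811 Bond=-2.1195
(1,0): Delta=0.1471 Bond=-1.8092
(1,1): Delta=0.2048 Bond=-3.0749
(2,0): Delta=0.0000 Bond=0.0000
(2,1): Delta=0.2494 Bond=-4.5416
(2,2): Delta=0.1737 Bond=-2.0812
(3,0): Delta=0.0000 Bond=0.0000
(3,1): Delta=0.0000 Bond=0.0000
(3,2): Delta=0.4231 Bond=-11.4011
(3,3): Delta=0.0000 Bond=8.9286
V0=1.5022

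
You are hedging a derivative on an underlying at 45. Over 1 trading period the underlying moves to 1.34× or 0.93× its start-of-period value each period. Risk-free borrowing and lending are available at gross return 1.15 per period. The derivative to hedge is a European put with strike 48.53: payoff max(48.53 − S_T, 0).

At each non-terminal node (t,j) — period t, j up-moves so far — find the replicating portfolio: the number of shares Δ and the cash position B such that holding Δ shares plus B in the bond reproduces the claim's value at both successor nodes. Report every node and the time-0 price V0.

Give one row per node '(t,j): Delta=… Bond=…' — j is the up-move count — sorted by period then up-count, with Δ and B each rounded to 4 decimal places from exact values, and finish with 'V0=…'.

(0,0): Delta=-0.3621 Bond=18.9845
V0=2.6918

Since d<R<u, set p* = (R−d)/(u−d) = 0.5366; price each node as the discounted p*-expectation of its children.
At expiry t=1: V(1,0)=6.6800, V(1,1)=0.0000
(0,0): S=45.0000. Δ = (V_up−V_dn)/(S_up−S_dn) = (0.0000−6.6800)/(60.3000−41.8500) = -0.3621. V = [p*·0.0000 + (1−p*)·6.6800]/1.15 = 2.6918. B = V − Δ·S = 18.9845.
Check: Δ(0,0)·S0 + B(0,0) = 2.6918 = V0.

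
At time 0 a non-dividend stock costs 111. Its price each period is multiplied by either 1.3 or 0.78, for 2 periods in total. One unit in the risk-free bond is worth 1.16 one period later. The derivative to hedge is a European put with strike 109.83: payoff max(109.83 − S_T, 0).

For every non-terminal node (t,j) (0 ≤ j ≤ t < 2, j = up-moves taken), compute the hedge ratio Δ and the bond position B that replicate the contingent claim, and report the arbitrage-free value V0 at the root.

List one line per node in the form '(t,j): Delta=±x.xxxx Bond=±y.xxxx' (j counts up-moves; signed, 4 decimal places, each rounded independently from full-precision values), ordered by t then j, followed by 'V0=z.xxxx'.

(0,0): Delta=-0.1701 Bond=21.1575
(1,0): Delta=-0.9395 Bond=91.1586
(1,1): Delta=0.0000 Bond=0.0000
V0=2.2785

The replicating-portfolio and risk-neutral prices coincide; use p* = (1.16−0.78)/(1.3−0.78) = 0.7308 for the latter.
At expiry t=2: V(2,0)=42.2976, V(2,1)=0.0000, V(2,2)=0.0000
(1,0): S=86.5800. Δ = (V_up−V_dn)/(S_up−S_dn) = (0.0000−42.2976)/(112.5540−67.5324) = -0.9395. V = [p*·0.0000 + (1−p*)·42.2976]/1.16 = 9.8171. B = V − Δ·S = 91.1586.
(1,1): S=144.3000. Δ = (V_up−V_dn)/(S_up−S_dn) = (0.0000−0.0000)/(187.5900−112.5540) = 0.0000. V = [p*·0.0000 + (1−p*)·0.0000]/1.16 = 0.0000. B = V − Δ·S = 0.0000.
(0,0): S=111.0000. Δ = (V_up−V_dn)/(S_up−S_dn) = (0.0000−9.8171)/(144.3000−86.5800) = -0.1701. V = [p*·0.0000 + (1−p*)·9.8171]/1.16 = 2.2785. B = V − Δ·S = 21.1575.
Check: Δ(0,0)·S0 + B(0,0) = 2.2785 = V0.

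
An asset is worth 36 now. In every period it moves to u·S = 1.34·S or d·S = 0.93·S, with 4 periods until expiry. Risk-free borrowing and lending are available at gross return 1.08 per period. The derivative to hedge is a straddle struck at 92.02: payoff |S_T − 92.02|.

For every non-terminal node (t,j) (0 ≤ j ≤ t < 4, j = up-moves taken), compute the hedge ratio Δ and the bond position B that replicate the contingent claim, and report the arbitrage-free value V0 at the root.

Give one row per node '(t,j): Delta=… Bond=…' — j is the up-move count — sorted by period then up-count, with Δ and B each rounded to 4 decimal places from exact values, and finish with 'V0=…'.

No-arbitrage ⇒ martingale measure with p* = (R−d)/(u−d) = 0.3659.
At expiry t=4: V(4,0)=65.0901, V(4,1)=53.2178, V(4,2)=36.1115, V(4,3)=11.4636, V(4,4)=24.0505
  t=3,j=0: stock 28.9569 → up 38.8022 (V=53.2178), down 26.9299 (V=65.0901). Price 56.2469; hedge Δ=-1.0000, bond B=85.2037.
  t=3,j=1: stock 41.7228 → up 55.9085 (V=36.1115), down 38.8022 (V=53.2178). Price 43.4809; hedge Δ=-1.0000, bond B=85.2037.
  t=3,j=2: stock 60.1167 → up 80.5564 (V=11.4636), down 55.9085 (V=36.1115). Price 25.0870; hedge Δ=-1.0000, bond B=85.2037.
  t=3,j=3: stock 86.6197 → up 116.0705 (V=24.0505), down 80.5564 (V=11.4636). Price 14.8783; hedge Δ=0.3544, bond B=-15.8213.
  t=2,j=0: stock 31.1364 → up 41.7228 (V=43.4809), down 28.9569 (V=56.2469). Price 47.7559; hedge Δ=-1.0000, bond B=78.8923.
  t=2,j=1: stock 44.8632 → up 60.1167 (V=25.0870), down 41.7228 (V=43.4809). Price 34.0291; hedge Δ=-1.0000, bond B=78.8923.
  t=2,j=2: stock 64.6416 → up 86.6197 (V=14.8783), down 60.1167 (V=25.0870). Price 19.7705; hedge Δ=-0.3852, bond B=44.6698.
  t=1,j=0: stock 33.4800 → up 44.8632 (V=34.0291), down 31.1364 (V=47.7559). Price 39.5684; hedge Δ=-1.0000, bond B=73.0484.
  t=1,j=1: stock 48.2400 → up 64.6416 (V=19.7705), down 44.8632 (V=34.0291). Price 26.6783; hedge Δ=-0.7209, bond B=61.4554.
  t=0,j=0: stock 36.0000 → up 48.2400 (V=26.6783), down 33.4800 (V=39.5684). Price 32.2709; hedge Δ=-0.8733, bond B=63.7103.
The time-0 hedge costs 32.2709, which is the no-arbitrage price.

(0,0): Delta=-0.8733 Bond=63.7103
(1,0): Delta=-1.0000 Bond=73.0484
(1,1): Delta=-0.7209 Bond=61.4554
(2,0): Delta=-1.0000 Bond=78.8923
(2,1): Delta=-1.0000 Bond=78.8923
(2,2): Delta=-0.3852 Bond=44.6698
(3,0): Delta=-1.0000 Bond=85.2037
(3,1): Delta=-1.0000 Bond=85.2037
(3,2): Delta=-1.0000 Bond=85.2037
(3,3): Delta=0.3544 Bond=-15.8213
V0=32.2709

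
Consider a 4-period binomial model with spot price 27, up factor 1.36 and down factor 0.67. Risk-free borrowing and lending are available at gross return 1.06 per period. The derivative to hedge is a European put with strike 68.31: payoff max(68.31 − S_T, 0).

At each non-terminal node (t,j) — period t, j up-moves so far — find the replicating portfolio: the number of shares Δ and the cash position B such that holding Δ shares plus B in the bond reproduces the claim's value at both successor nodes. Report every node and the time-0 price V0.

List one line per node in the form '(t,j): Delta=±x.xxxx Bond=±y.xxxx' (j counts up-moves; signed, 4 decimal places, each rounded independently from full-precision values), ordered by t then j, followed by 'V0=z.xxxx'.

Risk-neutral probability p* = (R−d)/(u−d) = (1.06−0.67)/(1.36−0.67) = 0.5652.
Payoff layer (t=4): V(4,0)=62.8692, V(4,1)=57.2660, V(4,2)=45.8923, V(4,3)=22.8054, V(4,4)=0.0000
(3,0): S=8.1206. Δ = (V_up−V_dn)/(S_up−S_dn) = (57.2660−62.8692)/(11.0440−5.4408) = -1.0000. V = [p*·57.2660 + (1−p*)·62.8692]/1.06 = 56.3228. B = V − Δ·S = 64.4434.
(3,1): S=16.4836. Δ = (V_up−V_dn)/(S_up−S_dn) = (45.8923−57.2660)/(22.4177−11.0440) = -1.0000. V = [p*·45.8923 + (1−p*)·57.2660]/1.06 = 47.9598. B = V − Δ·S = 64.4434.
(3,2): S=33.4593. Δ = (V_up−V_dn)/(S_up−S_dn) = (22.8054−45.8923)/(45.5046−22.4177) = -1.0000. V = [p*·22.8054 + (1−p*)·45.8923]/1.06 = 30.9841. B = V − Δ·S = 64.4434.
(3,3): S=67.9173. Δ = (V_up−V_dn)/(S_up−S_dn) = (0.0000−22.8054)/(92.3675−45.5046) = -0.4866. V = [p*·0.0000 + (1−p*)·22.8054]/1.06 = 9.3541. B = V − Δ·S = 42.4054.
(2,0): S=12.1203. Δ = (V_up−V_dn)/(S_up−S_dn) = (47.9598−56.3228)/(16.4836−8.1206) = -1.0000. V = [p*·47.9598 + (1−p*)·56.3228]/1.06 = 48.6754. B = V − Δ·S = 60.7957.
(2,1): S=24.6024. Δ = (V_up−V_dn)/(S_up−S_dn) = (30.9841−47.9598)/(33.4593−16.4836) = -1.0000. V = [p*·30.9841 + (1−p*)·47.9598]/1.06 = 36.1933. B = V − Δ·S = 60.7957.
(2,2): S=49.9392. Δ = (V_up−V_dn)/(S_up−S_dn) = (9.3541−30.9841)/(67.9173−33.4593) = -0.6277. V = [p*·9.3541 + (1−p*)·30.9841]/1.06 = 17.6967. B = V − Δ·S = 49.0445.
(1,0): S=18.0900. Δ = (V_up−V_dn)/(S_up−S_dn) = (36.1933−48.6754)/(24.6024−12.1203) = -1.0000. V = [p*·36.1933 + (1−p*)·48.6754]/1.06 = 39.2644. B = V − Δ·S = 57.3544.
(1,1): S=36.7200. Δ = (V_up−V_dn)/(S_up−S_dn) = (17.6967−36.1933)/(49.9392−24.6024) = -0.7300. V = [p*·17.6967 + (1−p*)·36.1933]/1.06 = 24.2818. B = V − Δ·S = 51.0884.
(0,0): S=27.0000. Δ = (V_up−V_dn)/(S_up−S_dn) = (24.2818−39.2644)/(36.7200−18.0900) = -0.8042. V = [p*·24.2818 + (1−p*)·39.2644]/1.06 = 29.0528. B = V − Δ·S = 50.7667.
Root portfolio cost Δ·27+B reproduces V0=29.0528.

(0,0): Delta=-0.8042 Bond=50.7667
(1,0): Delta=-1.0000 Bond=57.3544
(1,1): Delta=-0.7300 Bond=51.0884
(2,0): Delta=-1.0000 Bond=60.7957
(2,1): Delta=-1.0000 Bond=60.7957
(2,2): Delta=-0.6277 Bond=49.0445
(3,0): Delta=-1.0000 Bond=64.4434
(3,1): Delta=-1.0000 Bond=64.4434
(3,2): Delta=-1.0000 Bond=64.4434
(3,3): Delta=-0.4866 Bond=42.4054
V0=29.0528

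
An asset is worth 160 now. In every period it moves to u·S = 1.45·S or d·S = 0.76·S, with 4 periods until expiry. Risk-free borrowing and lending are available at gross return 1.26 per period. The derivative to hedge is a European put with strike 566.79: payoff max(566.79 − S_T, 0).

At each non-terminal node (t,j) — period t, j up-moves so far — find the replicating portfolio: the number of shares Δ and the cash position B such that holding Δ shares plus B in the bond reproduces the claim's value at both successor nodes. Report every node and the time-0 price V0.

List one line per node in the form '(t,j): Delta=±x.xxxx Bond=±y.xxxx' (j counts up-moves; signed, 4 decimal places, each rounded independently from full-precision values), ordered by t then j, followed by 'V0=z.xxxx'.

(0,0): Delta=-0.7579 Bond=201.5133
(1,0): Delta=-1.0000 Bond=283.3417
(1,1): Delta=-0.7097 Bond=242.7214
(2,0): Delta=-1.0000 Bond=357.0106
(2,1): Delta=-1.0000 Bond=357.0106
(2,2): Delta=-0.6519 Bond=286.3800
(3,0): Delta=-1.0000 Bond=449.8333
(3,1): Delta=-1.0000 Bond=449.8333
(3,2): Delta=-1.0000 Bond=449.8333
(3,3): Delta=-0.5826 Bond=327.0209
V0=80.2435

The replicating-portfolio and risk-neutral prices coincide; use p* = (1.26−0.76)/(1.45−0.76) = 0.7246 for the latter.
Terminal payoffs: V(4,0)=513.4105, V(4,1)=464.9476, V(4,2)=372.4854, V(4,3)=196.0772, V(4,4)=0.0000
Node (3,0) S=70.2362: V=(p*·464.9476+(1−p*)·513.4105)/1.26=379.5972; Δ=(464.9476−513.4105)/(101.8424−53.3795)=-1.0000; B=V−Δ·S=449.8333
Node (3,1) S=134.0032: V=(p*·372.4854+(1−p*)·464.9476)/1.26=315.8301; Δ=(372.4854−464.9476)/(194.3046−101.8424)=-1.0000; B=V−Δ·S=449.8333
Node (3,2) S=255.6640: V=(p*·196.0772+(1−p*)·372.4854)/1.26=194.1693; Δ=(196.0772−372.4854)/(370.7128−194.3046)=-1.0000; B=V−Δ·S=449.8333
Node (3,3) S=487.7800: V=(p*·0.0000+(1−p*)·196.0772)/1.26=42.8510; Δ=(0.0000−196.0772)/(707.2810−370.7128)=-0.5826; B=V−Δ·S=327.0209
Node (2,0) S=92.4160: V=(p*·315.8301+(1−p*)·379.5972)/1.26=264.5946; Δ=(315.8301−379.5972)/(134.0032−70.2362)=-1.0000; B=V−Δ·S=357.0106
Node (2,1) S=176.3200: V=(p*·194.1693+(1−p*)·315.8301)/1.26=180.6906; Δ=(194.1693−315.8301)/(255.6640−134.0032)=-1.0000; B=V−Δ·S=357.0106
Node (2,2) S=336.4000: V=(p*·42.8510+(1−p*)·194.1693)/1.26=67.0781; Δ=(42.8510−194.1693)/(487.7800−255.6640)=-0.6519; B=V−Δ·S=286.3800
Node (1,0) S=121.6000: V=(p*·180.6906+(1−p*)·264.5946)/1.26=161.7417; Δ=(180.6906−264.5946)/(176.3200−92.4160)=-1.0000; B=V−Δ·S=283.3417
Node (1,1) S=232.0000: V=(p*·67.0781+(1−p*)·180.6906)/1.26=78.0656; Δ=(67.0781−180.6906)/(336.4000−176.3200)=-0.7097; B=V−Δ·S=242.7214
Node (0,0) S=160.0000: V=(p*·78.0656+(1−p*)·161.7417)/1.26=80.2435; Δ=(78.0656−161.7417)/(232.0000−121.6000)=-0.7579; B=V−Δ·S=201.5133
The time-0 hedge costs 80.2435, which is the no-arbitrage price.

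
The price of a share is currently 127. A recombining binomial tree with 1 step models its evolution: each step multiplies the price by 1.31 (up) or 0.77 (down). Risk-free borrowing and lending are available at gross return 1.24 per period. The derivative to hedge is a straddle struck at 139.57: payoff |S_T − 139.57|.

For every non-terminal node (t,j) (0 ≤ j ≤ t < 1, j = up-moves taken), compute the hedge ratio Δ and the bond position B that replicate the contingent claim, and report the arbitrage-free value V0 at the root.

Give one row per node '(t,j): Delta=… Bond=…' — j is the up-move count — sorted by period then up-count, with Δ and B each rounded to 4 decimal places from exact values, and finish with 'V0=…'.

The replicating-portfolio and risk-neutral prices coincide; use p* = (1.24−0.77)/(1.31−0.77) = 0.8704 for the latter.
At expiry t=1: V(1,0)=41.7800, V(1,1)=26.8000
(0,0): S=127.0000. Δ = (V_up−V_dn)/(S_up−S_dn) = (26.8000−41.7800)/(166.3700−97.7900) = -0.2184. V = [p*·26.8000 + (1−p*)·41.7800]/1.24 = 23.1789. B = V − Δ·S = 50.9197.
Each (Δ,B) replicates both successor values, so the strategy is self-financing and V0 is arbitrage-free.

(0,0): Delta=-0.2184 Bond=50.9197
V0=23.1789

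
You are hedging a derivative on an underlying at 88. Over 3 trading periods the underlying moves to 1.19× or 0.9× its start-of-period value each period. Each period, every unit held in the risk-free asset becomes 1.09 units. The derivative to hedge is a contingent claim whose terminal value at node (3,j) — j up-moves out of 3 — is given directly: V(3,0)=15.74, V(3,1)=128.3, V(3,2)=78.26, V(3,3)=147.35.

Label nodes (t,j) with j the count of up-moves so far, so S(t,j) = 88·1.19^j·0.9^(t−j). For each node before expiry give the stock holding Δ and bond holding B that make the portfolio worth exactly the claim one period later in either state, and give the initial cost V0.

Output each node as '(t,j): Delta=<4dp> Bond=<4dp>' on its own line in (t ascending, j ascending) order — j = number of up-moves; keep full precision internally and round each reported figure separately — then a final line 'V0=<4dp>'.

No-arbitrage ⇒ martingale measure with p* = (R−d)/(u−d) = 0.6552.
Payoff layer (t=3): V(3,0)=15.7400, V(3,1)=128.3000, V(3,2)=78.2600, V(3,3)=147.3500
  t=2,j=0: stock 71.2800 → up 84.8232 (V=128.3000), down 64.1520 (V=15.7400). Price 82.0974; hedge Δ=5.4453, bond B=-306.0405.
  t=2,j=1: stock 94.2480 → up 112.1551 (V=78.2600), down 84.8232 (V=128.3000). Price 87.6286; hedge Δ=-1.8308, bond B=260.1803.
  t=2,j=2: stock 124.6168 → up 148.2940 (V=147.3500), down 112.1551 (V=78.2600). Price 113.3265; hedge Δ=1.9118, bond B=-124.9149.
  t=1,j=0: stock 79.2000 → up 94.2480 (V=87.6286), down 71.2800 (V=82.0974). Price 78.6434; hedge Δ=0.2408, bond B=59.5704.
  t=1,j=1: stock 104.7200 → up 124.6168 (V=113.3265), down 94.2480 (V=87.6286). Price 95.8396; hedge Δ=0.8462, bond B=7.2262.
  t=0,j=0: stock 88.0000 → up 104.7200 (V=95.8396), down 79.2000 (V=78.6434). Price 82.4861; hedge Δ=0.6738, bond B=23.1889.
Each (Δ,B) replicates both successor values, so the strategy is self-financing and V0 is arbitrage-free.

(0,0): Delta=0.6738 Bond=23.1889
(1,0): Delta=0.2408 Bond=59.5704
(1,1): Delta=0.8462 Bond=7.2262
(2,0): Delta=5.4453 Bond=-306.0405
(2,1): Delta=-1.8308 Bond=260.1803
(2,2): Delta=1.9118 Bond=-124.9149
V0=82.4861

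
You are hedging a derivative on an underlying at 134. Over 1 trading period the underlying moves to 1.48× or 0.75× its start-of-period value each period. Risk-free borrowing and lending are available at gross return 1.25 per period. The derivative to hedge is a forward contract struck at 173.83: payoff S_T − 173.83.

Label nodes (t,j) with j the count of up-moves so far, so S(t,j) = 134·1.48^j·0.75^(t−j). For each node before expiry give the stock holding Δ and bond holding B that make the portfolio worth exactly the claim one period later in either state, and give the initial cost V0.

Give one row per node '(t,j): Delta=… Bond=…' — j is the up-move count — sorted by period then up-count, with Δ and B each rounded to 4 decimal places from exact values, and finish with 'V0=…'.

Since d<R<u, set p* = (R−d)/(u−d) = 0.6849; price each node as the discounted p*-expectation of its children.
Payoff layer (t=1): V(1,0)=-73.3300, V(1,1)=24.4900
  t=0,j=0: stock 134.0000 → up 198.3200 (V=24.4900), down 100.5000 (V=-73.3300). Price -5.0640; hedge Δ=1.0000, bond B=-139.0640.
Self-financing check: at every node Δ·S+B equals the discounted successor values.

(0,0): Delta=1.0000 Bond=-139.0640
V0=-5.0640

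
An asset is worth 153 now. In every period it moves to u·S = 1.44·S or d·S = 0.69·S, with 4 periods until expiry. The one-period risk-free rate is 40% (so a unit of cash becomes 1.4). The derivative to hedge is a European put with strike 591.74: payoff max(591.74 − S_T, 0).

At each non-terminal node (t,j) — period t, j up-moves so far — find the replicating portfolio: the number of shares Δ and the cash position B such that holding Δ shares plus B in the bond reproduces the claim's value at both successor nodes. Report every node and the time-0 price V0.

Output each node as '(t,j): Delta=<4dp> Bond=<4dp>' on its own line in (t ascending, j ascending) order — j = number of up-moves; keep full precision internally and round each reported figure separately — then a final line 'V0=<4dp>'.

(0,0): Delta=-0.8218 Bond=140.5985
(1,0): Delta=-1.0000 Bond=215.6487
(1,1): Delta=-0.8170 Bond=195.7782
(2,0): Delta=-1.0000 Bond=301.9082
(2,1): Delta=-1.0000 Bond=301.9082
(2,2): Delta=-0.8121 Bond=272.5222
(3,0): Delta=-1.0000 Bond=422.6714
(3,1): Delta=-1.0000 Bond=422.6714
(3,2): Delta=-1.0000 Bond=422.6714
(3,3): Delta=-0.8070 Bond=379.2133
V0=14.8605

Under the risk-neutral measure, an up-move has probability p* = (R−d)/(u−d) = 0.9467 and values discount at R = 1.4.
Payoff layer (t=4): V(4,0)=557.0593, V(4,1)=519.3629, V(4,2)=440.6921, V(4,3)=276.5097, V(4,4)=0.0000
(3,0): S=50.2619. Δ = (V_up−V_dn)/(S_up−S_dn) = (519.3629−557.0593)/(72.3771−34.6807) = -1.0000. V = [p*·519.3629 + (1−p*)·557.0593]/1.4 = 372.4096. B = V − Δ·S = 422.6714.
(3,1): S=104.8944. Δ = (V_up−V_dn)/(S_up−S_dn) = (440.6921−519.3629)/(151.0479−72.3771) = -1.0000. V = [p*·440.6921 + (1−p*)·519.3629]/1.4 = 317.7771. B = V − Δ·S = 422.6714.
(3,2): S=218.9100. Δ = (V_up−V_dn)/(S_up−S_dn) = (276.5097−440.6921)/(315.2303−151.0479) = -1.0000. V = [p*·276.5097 + (1−p*)·440.6921]/1.4 = 203.7615. B = V − Δ·S = 422.6714.
(3,3): S=456.8556. Δ = (V_up−V_dn)/(S_up−S_dn) = (0.0000−276.5097)/(657.8720−315.2303) = -0.8070. V = [p*·0.0000 + (1−p*)·276.5097]/1.4 = 10.5337. B = V − Δ·S = 379.2133.
(2,0): S=72.8433. Δ = (V_up−V_dn)/(S_up−S_dn) = (317.7771−372.4096)/(104.8944−50.2619) = -1.0000. V = [p*·317.7771 + (1−p*)·372.4096]/1.4 = 229.0649. B = V − Δ·S = 301.9082.
(2,1): S=152.0208. Δ = (V_up−V_dn)/(S_up−S_dn) = (203.7615−317.7771)/(218.9100−104.8944) = -1.0000. V = [p*·203.7615 + (1−p*)·317.7771]/1.4 = 149.8874. B = V − Δ·S = 301.9082.
(2,2): S=317.2608. Δ = (V_up−V_dn)/(S_up−S_dn) = (10.5337−203.7615)/(456.8556−218.9100) = -0.8121. V = [p*·10.5337 + (1−p*)·203.7615]/1.4 = 14.8851. B = V − Δ·S = 272.5222.
(1,0): S=105.5700. Δ = (V_up−V_dn)/(S_up−S_dn) = (149.8874−229.0649)/(152.0208−72.8433) = -1.0000. V = [p*·149.8874 + (1−p*)·229.0649]/1.4 = 110.0787. B = V − Δ·S = 215.6487.
(1,1): S=220.3200. Δ = (V_up−V_dn)/(S_up−S_dn) = (14.8851−149.8874)/(317.2608−152.0208) = -0.8170. V = [p*·14.8851 + (1−p*)·149.8874]/1.4 = 15.7752. B = V − Δ·S = 195.7782.
(0,0): S=153.0000. Δ = (V_up−V_dn)/(S_up−S_dn) = (15.7752−110.0787)/(220.3200−105.5700) = -0.8218. V = [p*·15.7752 + (1−p*)·110.0787]/1.4 = 14.8605. B = V − Δ·S = 140.5985.
The time-0 hedge costs 14.8605, which is the no-arbitrage price.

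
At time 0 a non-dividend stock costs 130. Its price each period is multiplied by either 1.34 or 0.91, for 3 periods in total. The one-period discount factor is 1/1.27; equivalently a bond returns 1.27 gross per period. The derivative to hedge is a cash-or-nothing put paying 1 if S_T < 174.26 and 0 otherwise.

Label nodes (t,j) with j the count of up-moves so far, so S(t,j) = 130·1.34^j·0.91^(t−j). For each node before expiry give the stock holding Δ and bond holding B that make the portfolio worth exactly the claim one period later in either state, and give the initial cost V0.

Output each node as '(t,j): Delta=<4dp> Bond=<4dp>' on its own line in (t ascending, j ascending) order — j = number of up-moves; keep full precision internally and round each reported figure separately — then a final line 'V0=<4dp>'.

(0,0): Delta=-0.0030 Bond=0.4276
(1,0): Delta=-0.0130 Bond=1.7185
(1,1): Delta=-0.0017 Bond=0.3145
(2,0): Delta=0.0000 Bond=0.7874
(2,1): Delta=-0.0147 Bond=2.4538
(2,2): Delta=0.0000 Bond=0.0000
V0=0.0346

Risk-neutral probability p* = (R−d)/(u−d) = (1.27−0.91)/(1.34−0.91) = 0.8372.
Payoff layer (t=3): V(3,0)=1.0000, V(3,1)=1.0000, V(3,2)=0.0000, V(3,3)=0.0000
Node (2,0) S=107.6530: V=(p*·1.0000+(1−p*)·1.0000)/1.27=0.7874; Δ=(1.0000−1.0000)/(144.2550−97.9642)=0.0000; B=V−Δ·S=0.7874
Node (2,1) S=158.5220: V=(p*·0.0000+(1−p*)·1.0000)/1.27=0.1282; Δ=(0.0000−1.0000)/(212.4195−144.2550)=-0.0147; B=V−Δ·S=2.4538
Node (2,2) S=233.4280: V=(p*·0.0000+(1−p*)·0.0000)/1.27=0.0000; Δ=(0.0000−0.0000)/(312.7935−212.4195)=0.0000; B=V−Δ·S=0.0000
Node (1,0) S=118.3000: V=(p*·0.1282+(1−p*)·0.7874)/1.27=0.1854; Δ=(0.1282−0.7874)/(158.5220−107.6530)=-0.0130; B=V−Δ·S=1.7185
Node (1,1) S=174.2000: V=(p*·0.0000+(1−p*)·0.1282)/1.27=0.0164; Δ=(0.0000−0.1282)/(233.4280−158.5220)=-0.0017; B=V−Δ·S=0.3145
Node (0,0) S=130.0000: V=(p*·0.0164+(1−p*)·0.1854)/1.27=0.0346; Δ=(0.0164−0.1854)/(174.2000−118.3000)=-0.0030; B=V−Δ·S=0.4276
Self-financing check: at every node Δ·S+B equals the discounted successor values.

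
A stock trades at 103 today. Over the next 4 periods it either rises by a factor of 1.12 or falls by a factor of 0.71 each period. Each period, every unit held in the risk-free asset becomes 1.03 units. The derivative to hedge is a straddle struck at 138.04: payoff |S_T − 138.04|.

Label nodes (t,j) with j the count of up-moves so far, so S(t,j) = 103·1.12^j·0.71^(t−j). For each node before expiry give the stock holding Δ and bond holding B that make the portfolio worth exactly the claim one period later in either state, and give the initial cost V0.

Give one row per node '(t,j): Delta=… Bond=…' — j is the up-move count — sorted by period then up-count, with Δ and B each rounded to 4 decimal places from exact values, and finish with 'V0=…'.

Risk-neutral probability p* = (R−d)/(u−d) = (1.03−0.71)/(1.12−0.71) = 0.7805.
At expiry t=4: V(4,0)=111.8660, V(4,1)=96.7514, V(4,2)=72.9087, V(4,3)=35.2976, V(4,4)=24.0325
  t=3,j=0: stock 36.8648 → up 41.2886 (V=96.7514), down 26.1740 (V=111.8660). Price 97.1546; hedge Δ=-1.0000, bond B=134.0194.
  t=3,j=1: stock 58.1530 → up 65.1313 (V=72.9087), down 41.2886 (V=96.7514). Price 75.8664; hedge Δ=-1.0000, bond B=134.0194.
  t=3,j=2: stock 91.7343 → up 102.7424 (V=35.2976), down 65.1313 (V=72.9087). Price 42.2851; hedge Δ=-1.0000, bond B=134.0194.
  t=3,j=3: stock 144.7076 → up 162.0725 (V=24.0325), down 102.7424 (V=35.2976). Price 25.7333; hedge Δ=-0.1899, bond B=53.2092.
  t=2,j=0: stock 51.9223 → up 58.1530 (V=75.8664), down 36.8648 (V=97.1546). Price 78.1936; hedge Δ=-1.0000, bond B=130.1159.
  t=2,j=1: stock 81.9056 → up 91.7343 (V=42.2851), down 58.1530 (V=75.8664). Price 48.2103; hedge Δ=-1.0000, bond B=130.1159.
  t=2,j=2: stock 129.2032 → up 144.7076 (V=25.7333), down 91.7343 (V=42.2851). Price 28.5113; hedge Δ=-0.3125, bond B=68.8816.
  t=1,j=0: stock 73.1300 → up 81.9056 (V=48.2103), down 51.9223 (V=78.1936). Price 53.1962; hedge Δ=-1.0000, bond B=126.3262.
  t=1,j=1: stock 115.3600 → up 129.2032 (V=28.5113), down 81.9056 (V=48.2103). Price 31.8791; hedge Δ=-0.4165, bond B=79.9255.
  t=0,j=0: stock 103.0000 → up 115.3600 (V=31.8791), down 73.1300 (V=53.1962). Price 35.4937; hedge Δ=-0.5048, bond B=87.4864.
The time-0 hedge costs 35.4937, which is the no-arbitrage price.

(0,0): Delta=-0.5048 Bond=87.4864
(1,0): Delta=-1.0000 Bond=126.3262
(1,1): Delta=-0.4165 Bond=79.9255
(2,0): Delta=-1.0000 Bond=130.1159
(2,1): Delta=-1.0000 Bond=130.1159
(2,2): Delta=-0.3125 Bond=68.8816
(3,0): Delta=-1.0000 Bond=134.0194
(3,1): Delta=-1.0000 Bond=134.0194
(3,2): Delta=-1.0000 Bond=134.0194
(3,3): Delta=-0.1899 Bond=53.2092
V0=35.4937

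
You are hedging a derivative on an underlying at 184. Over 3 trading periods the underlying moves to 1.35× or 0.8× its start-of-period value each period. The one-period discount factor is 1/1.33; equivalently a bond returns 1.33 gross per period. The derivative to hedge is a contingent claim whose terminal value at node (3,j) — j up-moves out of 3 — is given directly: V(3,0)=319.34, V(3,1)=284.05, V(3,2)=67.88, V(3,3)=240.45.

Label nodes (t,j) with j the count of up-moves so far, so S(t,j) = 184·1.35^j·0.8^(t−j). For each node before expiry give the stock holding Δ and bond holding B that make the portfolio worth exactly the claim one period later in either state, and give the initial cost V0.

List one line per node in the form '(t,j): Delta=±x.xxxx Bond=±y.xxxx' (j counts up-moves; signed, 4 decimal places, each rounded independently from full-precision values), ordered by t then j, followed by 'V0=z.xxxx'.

The replicating-portfolio and risk-neutral prices coincide; use p* = (1.33−0.8)/(1.35−0.8) = 0.9636 for the latter.
Terminal payoffs: V(3,0)=319.3400, V(3,1)=284.0500, V(3,2)=67.8800, V(3,3)=240.4500
  t=2,j=0: stock 117.7600 → up 158.9760 (V=284.0500), down 94.2080 (V=319.3400). Price 214.5363; hedge Δ=-0.5449, bond B=278.6999.
  t=2,j=1: stock 198.7200 → up 268.2720 (V=67.8800), down 158.9760 (V=284.0500). Price 56.9479; hedge Δ=-1.9778, bond B=449.9843.
  t=2,j=2: stock 335.3400 → up 452.7090 (V=240.4500), down 268.2720 (V=67.8800). Price 176.0712; hedge Δ=0.9357, bond B=-137.6924.
  t=1,j=0: stock 147.2000 → up 198.7200 (V=56.9479), down 117.7600 (V=214.5363). Price 47.1266; hedge Δ=-1.9465, bond B=333.6509.
  t=1,j=1: stock 248.4000 → up 335.3400 (V=176.0712), down 198.7200 (V=56.9479). Price 129.1274; hedge Δ=0.8719, bond B=-87.4604.
  t=0,j=0: stock 184.0000 → up 248.4000 (V=129.1274), down 147.2000 (V=47.1266). Price 94.8463; hedge Δ=0.8103, bond B=-54.2461.
Check: Δ(0,0)·S0 + B(0,0) = 94.8463 = V0.

(0,0): Delta=0.8103 Bond=-54.2461
(1,0): Delta=-1.9465 Bond=333.6509
(1,1): Delta=0.8719 Bond=-87.4604
(2,0): Delta=-0.5449 Bond=278.6999
(2,1): Delta=-1.9778 Bond=449.9843
(2,2): Delta=0.9357 Bond=-137.6924
V0=94.8463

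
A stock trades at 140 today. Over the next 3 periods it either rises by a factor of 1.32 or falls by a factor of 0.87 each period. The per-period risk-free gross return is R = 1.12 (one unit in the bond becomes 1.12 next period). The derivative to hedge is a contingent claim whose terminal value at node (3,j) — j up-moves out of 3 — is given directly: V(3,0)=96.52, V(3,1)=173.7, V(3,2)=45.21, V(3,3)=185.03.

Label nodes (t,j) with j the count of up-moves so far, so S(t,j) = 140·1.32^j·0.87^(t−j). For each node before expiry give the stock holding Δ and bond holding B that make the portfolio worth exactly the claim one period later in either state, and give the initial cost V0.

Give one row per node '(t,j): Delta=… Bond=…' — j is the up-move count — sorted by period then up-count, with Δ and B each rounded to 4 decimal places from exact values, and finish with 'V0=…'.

Since d<R<u, set p* = (R−d)/(u−d) = 0.5556; price each node as the discounted p*-expectation of its children.
Terminal payoffs: V(3,0)=96.5200, V(3,1)=173.7000, V(3,2)=45.2100, V(3,3)=185.0300
  t=2,j=0: stock 105.9660 → up 139.8751 (V=173.7000), down 92.1904 (V=96.5200). Price 124.4623; hedge Δ=1.6185, bond B=-47.0488.
  t=2,j=1: stock 160.7760 → up 212.2243 (V=45.2100), down 139.8751 (V=173.7000). Price 91.3542; hedge Δ=-1.7760, bond B=376.8875.
  t=2,j=2: stock 243.9360 → up 321.9955 (V=185.0300), down 212.2243 (V=45.2100). Price 109.7212; hedge Δ=1.2737, bond B=-200.9899.
  t=1,j=0: stock 121.8000 → up 160.7760 (V=91.3542), down 105.9660 (V=124.4623). Price 94.7044; hedge Δ=-0.6041, bond B=168.2780.
  t=1,j=1: stock 184.8000 → up 243.9360 (V=109.7212), down 160.7760 (V=91.3542). Price 90.6769; hedge Δ=0.2209, bond B=49.8612.
  t=0,j=0: stock 140.0000 → up 184.8000 (V=90.6769), down 121.8000 (V=94.7044). Price 82.5597; hedge Δ=-0.0639, bond B=91.5097.
Self-financing check: at every node Δ·S+B equals the discounted successor values.

(0,0): Delta=-0.0639 Bond=91.5097
(1,0): Delta=-0.6041 Bond=168.2780
(1,1): Delta=0.2209 Bond=49.8612
(2,0): Delta=1.6185 Bond=-47.0488
(2,1): Delta=-1.7760 Bond=376.8875
(2,2): Delta=1.2737 Bond=-200.9899
V0=82.5597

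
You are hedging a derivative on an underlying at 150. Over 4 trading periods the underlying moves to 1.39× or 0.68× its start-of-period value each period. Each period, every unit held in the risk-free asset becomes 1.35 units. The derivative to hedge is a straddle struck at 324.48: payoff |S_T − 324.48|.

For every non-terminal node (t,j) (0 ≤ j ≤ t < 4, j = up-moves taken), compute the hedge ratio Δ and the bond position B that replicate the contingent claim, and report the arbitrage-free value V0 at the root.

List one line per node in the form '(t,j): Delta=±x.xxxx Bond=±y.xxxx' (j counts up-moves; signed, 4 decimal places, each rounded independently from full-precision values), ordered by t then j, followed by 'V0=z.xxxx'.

(0,0): Delta=0.5103 Bond=-16.4219
(1,0): Delta=-1.0000 Bond=131.8823
(1,1): Delta=0.5544 Bond=-31.3667
(2,0): Delta=-1.0000 Bond=178.0412
(2,1): Delta=-1.0000 Bond=178.0412
(2,2): Delta=0.5998 Bond=-55.5024
(3,0): Delta=-1.0000 Bond=240.3556
(3,1): Delta=-1.0000 Bond=240.3556
(3,2): Delta=-1.0000 Bond=240.3556
(3,3): Delta=0.6465 Bond=-93.7512
V0=60.1250

Under the risk-neutral measure, an up-move has probability p* = (R−d)/(u−d) = 0.9437 and values discount at R = 1.35.
Terminal payoffs: V(4,0)=292.4079, V(4,1)=258.9209, V(4,2)=190.4695, V(4,3)=50.5469, V(4,4)=235.4716
  t=3,j=0: stock 47.1648 → up 65.5591 (V=258.9209), down 32.0721 (V=292.4079). Price 193.1908; hedge Δ=-1.0000, bond B=240.3556.
  t=3,j=1: stock 96.4104 → up 134.0105 (V=190.4695), down 65.5591 (V=258.9209). Price 143.9452; hedge Δ=-1.0000, bond B=240.3556.
  t=3,j=2: stock 197.0742 → up 273.9331 (V=50.5469), down 134.0105 (V=190.4695). Price 43.2814; hedge Δ=-1.0000, bond B=240.3556.
  t=3,j=3: stock 402.8428 → up 559.9516 (V=235.4716), down 273.9331 (V=50.5469). Price 166.7061; hedge Δ=0.6465, bond B=-93.7512.
  t=2,j=0: stock 69.3600 → up 96.4104 (V=143.9452), down 47.1648 (V=193.1908). Price 108.6812; hedge Δ=-1.0000, bond B=178.0412.
  t=2,j=1: stock 141.7800 → up 197.0742 (V=43.2814), down 96.4104 (V=143.9452). Price 36.2612; hedge Δ=-1.0000, bond B=178.0412.
  t=2,j=2: stock 289.8150 → up 402.8428 (V=166.7061), down 197.0742 (V=43.2814). Price 118.3353; hedge Δ=0.5998, bond B=-55.5024.
  t=1,j=0: stock 102.0000 → up 141.7800 (V=36.2612), down 69.3600 (V=108.6812). Price 29.8823; hedge Δ=-1.0000, bond B=131.8823.
  t=1,j=1: stock 208.5000 → up 289.8150 (V=118.3353), down 141.7800 (V=36.2612). Price 84.2307; hedge Δ=0.5544, bond B=-31.3667.
  t=0,j=0: stock 150.0000 → up 208.5000 (V=84.2307), down 102.0000 (V=29.8823). Price 60.1250; hedge Δ=0.5103, bond B=-16.4219.
Self-financing check: at every node Δ·S+B equals the discounted successor values.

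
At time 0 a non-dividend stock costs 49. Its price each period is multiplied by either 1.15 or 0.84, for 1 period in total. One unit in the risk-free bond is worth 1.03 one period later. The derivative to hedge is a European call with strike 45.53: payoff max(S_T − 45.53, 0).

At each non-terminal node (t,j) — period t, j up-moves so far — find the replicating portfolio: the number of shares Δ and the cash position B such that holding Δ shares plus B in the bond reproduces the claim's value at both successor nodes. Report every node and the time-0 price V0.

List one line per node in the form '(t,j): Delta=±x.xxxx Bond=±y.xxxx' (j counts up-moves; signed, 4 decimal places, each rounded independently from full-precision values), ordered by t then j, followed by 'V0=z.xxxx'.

(0,0): Delta=0.7123 Bond=-28.4648
V0=6.4385

No-arbitrage ⇒ martingale measure with p* = (R−d)/(u−d) = 0.6129.
Terminal values V(1,·): V(1,0)=0.0000, V(1,1)=10.8200
(0,0): S=49.0000. Δ = (V_up−V_dn)/(S_up−S_dn) = (10.8200−0.0000)/(56.3500−41.1600) = 0.7123. V = [p*·10.8200 + (1−p*)·0.0000]/1.03 = 6.4385. B = V − Δ·S = -28.4648.
Each (Δ,B) replicates both successor values, so the strategy is self-financing and V0 is arbitrage-free.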